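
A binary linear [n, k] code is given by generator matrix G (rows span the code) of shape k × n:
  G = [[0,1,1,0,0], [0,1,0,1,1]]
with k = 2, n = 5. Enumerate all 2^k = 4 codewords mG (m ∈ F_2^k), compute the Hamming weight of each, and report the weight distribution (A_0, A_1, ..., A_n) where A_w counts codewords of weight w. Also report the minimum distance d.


Weight distribution: A_0 = 1, A_2 = 1, A_3 = 2. Minimum distance d = 2.

Enumerate all 2^2 = 4 messages m ∈ F_2^2.
For each, compute codeword c = mG in F_2^5, then tally its weight.
  m = 00 → c = 00000, weight = 0.
  m = 10 → c = 01100, weight = 2.
  m = 01 → c = 01011, weight = 3.
  m = 11 → c = 00111, weight = 3.
Tally weights:
  weight 0: 1 codewords.
  weight 2: 1 codewords.
  weight 3: 2 codewords.
Minimum distance d = smallest w > 0 with A_w > 0 = 2.
Sanity: Σ A_w = 4 = 2^2 = 4 ✓.


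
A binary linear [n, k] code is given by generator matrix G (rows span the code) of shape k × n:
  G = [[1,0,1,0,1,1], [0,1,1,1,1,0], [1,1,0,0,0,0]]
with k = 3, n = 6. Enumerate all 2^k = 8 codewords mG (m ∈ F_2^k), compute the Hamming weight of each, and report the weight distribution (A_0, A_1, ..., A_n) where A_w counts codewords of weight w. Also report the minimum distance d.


Weight distribution: A_0 = 1, A_2 = 2, A_4 = 5. Minimum distance d = 2.

Enumerate all 2^3 = 8 messages m ∈ F_2^3.
For each, compute codeword c = mG in F_2^6, then tally its weight.
  m = 000 → c = 000000, weight = 0.
  m = 100 → c = 101011, weight = 4.
  m = 010 → c = 011110, weight = 4.
  m = 110 → c = 110101, weight = 4.
  m = 001 → c = 110000, weight = 2.
  m = 101 → c = 011011, weight = 4.
  m = 011 → c = 101110, weight = 4.
  m = 111 → c = 000101, weight = 2.
Tally weights:
  weight 0: 1 codewords.
  weight 2: 2 codewords.
  weight 4: 5 codewords.
Minimum distance d = smallest w > 0 with A_w > 0 = 2.
Sanity: Σ A_w = 8 = 2^3 = 8 ✓.


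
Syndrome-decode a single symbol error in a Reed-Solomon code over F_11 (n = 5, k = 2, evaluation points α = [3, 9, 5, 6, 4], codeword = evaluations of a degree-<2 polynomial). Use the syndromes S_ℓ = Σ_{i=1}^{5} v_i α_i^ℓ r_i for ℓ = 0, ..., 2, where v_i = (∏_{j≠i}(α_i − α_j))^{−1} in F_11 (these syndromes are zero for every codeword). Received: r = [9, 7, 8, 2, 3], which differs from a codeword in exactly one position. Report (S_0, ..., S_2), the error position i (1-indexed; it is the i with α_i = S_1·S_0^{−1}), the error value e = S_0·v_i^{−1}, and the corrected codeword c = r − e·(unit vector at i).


S = (7, 8, 6), error at position 2, error magnitude e = 1, c = [9, 6, 8, 2, 3].

Step 1: column multipliers v_i = (∏_{j≠i}(α_i − α_j))^{−1} mod 11.
  i = 1 (α = 3): (3−9)(3−5)(3−6)(3−4) = (−6)·(−2)·(−3)·(−1) = 36 ≡ 3, so v_1 = 3^{−1} = 4 (mod 11).
  i = 2 (α = 9): (9−3)(9−5)(9−6)(9−4) = 6·4·3·5 = 360 ≡ 8, so v_2 = 8^{−1} = 7 (mod 11).
  i = 3 (α = 5): (5−3)(5−9)(5−6)(5−4) = 2·(−4)·(−1)·1 = 8 ≡ 8, so v_3 = 8^{−1} = 7 (mod 11).
  i = 4 (α = 6): (6−3)(6−9)(6−5)(6−4) = 3·(−3)·1·2 = −18 ≡ 4, so v_4 = 4^{−1} = 3 (mod 11).
  i = 5 (α = 4): (4−3)(4−9)(4−5)(4−6) = 1·(−5)·(−1)·(−2) = −10 ≡ 1, so v_5 = 1^{−1} = 1 (mod 11).
  v = [4, 7, 7, 3, 1].
Step 2: syndromes of r = [9, 7, 8, 2, 3] (all sums mod 11).
  S_0 = Σ v_i r_i = 4·9 + 7·7 + 7·8 + 3·2 + 1·3 = 150 ≡ 7.
  S_1 = Σ v_i α_i r_i = 4·3·9 + 7·9·7 + 7·5·8 + 3·6·2 + 1·4·3 = 877 ≡ 8.
  α_i^2 mod 11 = [9, 4, 3, 3, 5].
  S_2 = Σ v_i α_i^2 r_i = 4·9·9 + 7·4·7 + 7·3·8 + 3·3·2 + 1·5·3 = 721 ≡ 6.
  S = (7, 8, 6) ≠ 0, so r is not a codeword (an error is present).
Step 3: locate the error. For a single error e at position i, S_ℓ = v_i·e·α_i^ℓ, so α_err = S_1/S_0.
  S_0^{−1} = 7^{−1} = 8 (mod 11), so α_err = 8·8 = 64 ≡ 9 = α_2. Error position i = 2.
  Consistency check: S_2/S_1 = 6·7 = 42 ≡ 9 = α_err ✓ (single-error assumption holds).
Step 4: error magnitude e = S_0/v_2 = S_0·∏_{j≠2}(α_2 − α_j) = 7·8 = 56 ≡ 1 (mod 11).
Step 5: correct position 2: c_2 = r_2 − e = 7 − 1 ≡ 6 (mod 11). Hence c = [9, 6, 8, 2, 3].
  Check: interpolating c through the α_i gives m(x) = 5 + 5·x (degree < 2) with m(α_i) = c_i for every i, so c is indeed a codeword.


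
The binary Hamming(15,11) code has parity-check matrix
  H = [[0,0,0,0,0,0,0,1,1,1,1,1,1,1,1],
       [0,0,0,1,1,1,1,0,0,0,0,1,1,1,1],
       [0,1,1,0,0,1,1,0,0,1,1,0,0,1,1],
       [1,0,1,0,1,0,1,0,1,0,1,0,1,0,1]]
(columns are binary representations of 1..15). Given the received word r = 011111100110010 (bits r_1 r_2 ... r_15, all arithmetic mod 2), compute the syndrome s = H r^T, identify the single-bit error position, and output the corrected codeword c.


s = (1, 1, 1, 0)^T, error position = 14, corrected codeword c = 011111100110000

Compute s = H r^T mod 2 one row at a time:
  s_1 = 0 + 0 + 1 + 1 + 0 + 0 + 1 + 0 = 3 ≡ 1 (mod 2).
  s_2 = 1 + 1 + 1 + 1 + 0 + 0 + 1 + 0 = 5 ≡ 1 (mod 2).
  s_3 = 1 + 1 + 1 + 1 + 1 + 1 + 1 + 0 = 7 ≡ 1 (mod 2).
  s_4 = 0 + 1 + 1 + 1 + 0 + 1 + 0 + 0 = 4 ≡ 0 (mod 2).
s = (1, 1, 1, 0)^T — this equals column 14 of H (binary 1110), so error is at position 14.
Correct: flip bit 14 of r = 011111100110010 to get c = 011111100110000.


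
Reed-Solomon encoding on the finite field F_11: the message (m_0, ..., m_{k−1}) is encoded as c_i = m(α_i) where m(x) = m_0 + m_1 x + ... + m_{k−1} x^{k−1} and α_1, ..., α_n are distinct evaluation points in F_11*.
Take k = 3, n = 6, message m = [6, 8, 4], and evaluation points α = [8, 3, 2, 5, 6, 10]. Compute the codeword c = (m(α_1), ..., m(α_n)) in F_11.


c = [7, 0, 5, 3, 0, 2]

Message polynomial: m(x) = 6 + 8·x + 4·x^2 (mod 11).
For each evaluation point α_i, compute m(α_i) mod 11:
  α_1 = 8: Horner steps 4 → 7 → 7, so m(8) = 7.
  α_2 = 3: Horner steps 4 → 9 → 0, so m(3) = 0.
  α_3 = 2: Horner steps 4 → 5 → 5, so m(2) = 5.
  α_4 = 5: Horner steps 4 → 6 → 3, so m(5) = 3.
  α_5 = 6: Horner steps 4 → 10 → 0, so m(6) = 0.
  α_6 = 10: Horner steps 4 → 4 → 2, so m(10) = 2.
Codeword c = [7, 0, 5, 3, 0, 2] ∈ F_11^6.


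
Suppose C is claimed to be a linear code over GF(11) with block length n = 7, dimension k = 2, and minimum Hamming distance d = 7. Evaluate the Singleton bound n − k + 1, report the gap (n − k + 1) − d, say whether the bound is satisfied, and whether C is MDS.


Singleton RHS = n − k + 1 = 6, slack = -1, bound violated (no such code; not MDS).

Singleton bound: d ≤ n − k + 1.
Here n = 7, k = 2, so n − k + 1 = 6.
Given d = 7, check d ≤ 6: NO.
Slack = (n − k + 1) − d = -1.
The slack is negative: d = 7 exceeds n − k + 1 = 6 by 1, so the Singleton bound is violated and no linear [7, 2, 7]_11 code can exist. In particular it is not MDS (MDS requires d = n − k + 1 exactly).
Description: the claimed parameters are [7, 2, 7]_11; such a code would be impossible (violates the Singleton bound).


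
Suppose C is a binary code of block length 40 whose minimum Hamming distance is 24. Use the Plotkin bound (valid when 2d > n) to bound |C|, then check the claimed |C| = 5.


Plotkin bound M ≤ 6; given |C| = 5 ≤ bound (satisfied).

Check applicability: 2d = 48, n = 40.
2d − n = 8 > 0, so Plotkin applies.
Compute d/(2d−n) = 24/8 ≈ 3.0000.
⌊d/(2d−n)⌋ = 3.
Plotkin bound: M ≤ 2·3 = 6.
Given |C| = 5, check: satisfied.
This |C| is below the Plotkin bound.


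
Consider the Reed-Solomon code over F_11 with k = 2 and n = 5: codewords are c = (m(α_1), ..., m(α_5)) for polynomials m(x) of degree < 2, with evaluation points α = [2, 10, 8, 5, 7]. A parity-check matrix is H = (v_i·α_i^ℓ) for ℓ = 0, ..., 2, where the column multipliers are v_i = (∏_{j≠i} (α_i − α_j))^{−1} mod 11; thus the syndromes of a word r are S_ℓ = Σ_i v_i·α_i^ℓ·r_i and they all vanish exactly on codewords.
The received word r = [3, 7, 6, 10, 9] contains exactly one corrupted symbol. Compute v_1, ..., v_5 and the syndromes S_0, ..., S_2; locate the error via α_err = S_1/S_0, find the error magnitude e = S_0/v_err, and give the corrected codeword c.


S = (8, 1, 7), error at position 5, error magnitude e = 9, c = [3, 7, 6, 10, 0].

Step 1: column multipliers v_i = (∏_{j≠i}(α_i − α_j))^{−1} mod 11.
  i = 1 (α = 2): (2−10)(2−8)(2−5)(2−7) = (−8)·(−6)·(−3)·(−5) = 720 ≡ 5, so v_1 = 5^{−1} = 9 (mod 11).
  i = 2 (α = 10): (10−2)(10−8)(10−5)(10−7) = 8·2·5·3 = 240 ≡ 9, so v_2 = 9^{−1} = 5 (mod 11).
  i = 3 (α = 8): (8−2)(8−10)(8−5)(8−7) = 6·(−2)·3·1 = −36 ≡ 8, so v_3 = 8^{−1} = 7 (mod 11).
  i = 4 (α = 5): (5−2)(5−10)(5−8)(5−7) = 3·(−5)·(−3)·(−2) = −90 ≡ 9, so v_4 = 9^{−1} = 5 (mod 11).
  i = 5 (α = 7): (7−2)(7−10)(7−8)(7−5) = 5·(−3)·(−1)·2 = 30 ≡ 8, so v_5 = 8^{−1} = 7 (mod 11).
  v = [9, 5, 7, 5, 7].
Step 2: syndromes of r = [3, 7, 6, 10, 9] (all sums mod 11).
  S_0 = Σ v_i r_i = 9·3 + 5·7 + 7·6 + 5·10 + 7·9 = 217 ≡ 8.
  S_1 = Σ v_i α_i r_i = 9·2·3 + 5·10·7 + 7·8·6 + 5·5·10 + 7·7·9 = 1431 ≡ 1.
  α_i^2 mod 11 = [4, 1, 9, 3, 5].
  S_2 = Σ v_i α_i^2 r_i = 9·4·3 + 5·1·7 + 7·9·6 + 5·3·10 + 7·5·9 = 986 ≡ 7.
  S = (8, 1, 7) ≠ 0, so r is not a codeword (an error is present).
Step 3: locate the error. For a single error e at position i, S_ℓ = v_i·e·α_i^ℓ, so α_err = S_1/S_0.
  S_0^{−1} = 8^{−1} = 7 (mod 11), so α_err = 1·7 = 7 ≡ 7 = α_5. Error position i = 5.
  Consistency check: S_2/S_1 = 7·1 = 7 ≡ 7 = α_err ✓ (single-error assumption holds).
Step 4: error magnitude e = S_0/v_5 = S_0·∏_{j≠5}(α_5 − α_j) = 8·8 = 64 ≡ 9 (mod 11).
Step 5: correct position 5: c_5 = r_5 − e = 9 − 9 ≡ 0 (mod 11). Hence c = [3, 7, 6, 10, 0].
  Check: interpolating c through the α_i gives m(x) = 2 + 6·x (degree < 2) with m(α_i) = c_i for every i, so c is indeed a codeword.


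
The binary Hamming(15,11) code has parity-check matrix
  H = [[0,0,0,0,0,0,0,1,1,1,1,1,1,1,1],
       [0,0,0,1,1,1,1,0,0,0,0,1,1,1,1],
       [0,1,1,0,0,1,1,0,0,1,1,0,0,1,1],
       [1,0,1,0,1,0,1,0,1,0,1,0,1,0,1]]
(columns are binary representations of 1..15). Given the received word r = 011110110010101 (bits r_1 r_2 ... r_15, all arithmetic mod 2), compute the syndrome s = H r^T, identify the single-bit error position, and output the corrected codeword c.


s = (0, 1, 1, 0)^T, error position = 6, corrected codeword c = 011111110010101

Compute s = H r^T mod 2 one row at a time:
  s_1 = 1 + 0 + 0 + 1 + 0 + 1 + 0 + 1 = 4 ≡ 0 (mod 2).
  s_2 = 1 + 1 + 0 + 1 + 0 + 1 + 0 + 1 = 5 ≡ 1 (mod 2).
  s_3 = 1 + 1 + 0 + 1 + 0 + 1 + 0 + 1 = 5 ≡ 1 (mod 2).
  s_4 = 0 + 1 + 1 + 1 + 0 + 1 + 1 + 1 = 6 ≡ 0 (mod 2).
s = (0, 1, 1, 0)^T — this equals column 6 of H (binary 0110), so error is at position 6.
Correct: flip bit 6 of r = 011110110010101 to get c = 011111110010101.


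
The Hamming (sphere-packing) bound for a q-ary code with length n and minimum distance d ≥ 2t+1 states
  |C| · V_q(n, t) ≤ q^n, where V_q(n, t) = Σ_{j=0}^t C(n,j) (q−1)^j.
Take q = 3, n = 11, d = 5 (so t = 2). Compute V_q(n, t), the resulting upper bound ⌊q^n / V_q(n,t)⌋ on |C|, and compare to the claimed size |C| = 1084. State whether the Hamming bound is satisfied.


V_q(n, t) = 243, q^n = 177147, Hamming bound = 729, |C| = 1084 > bound (violated).

Step 1: Compute V_q(n, t) = Σ_{j=0}^2 C(n, j) (q−1)^j.
  j = 0: C(11,0)·(2)^0 = 1·1 = 1.
  j = 1: C(11,1)·(2)^1 = 11·2 = 22.
  j = 2: C(11,2)·(2)^2 = 55·4 = 220.
  V_q(n, t) = 1 + 22 + 220 = 243.
Step 2: q^n = 3^11 = 177147.
Step 3: Hamming bound ⌊q^n / V_q(n,t)⌋ = ⌊177147/243⌋ = 729.
Step 4: Compare |C| = 1084 to 729: violated.
The claimed |C| lies above the Hamming bound, so no 3-ary code of length 11 with d ≥ 5 can have 1084 codewords.


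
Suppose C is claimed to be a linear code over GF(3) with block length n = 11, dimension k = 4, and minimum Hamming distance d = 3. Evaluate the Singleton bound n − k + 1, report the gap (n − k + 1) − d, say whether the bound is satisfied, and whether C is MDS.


Singleton RHS = n − k + 1 = 8, slack = 5, bound satisfied, not MDS.

Singleton bound: d ≤ n − k + 1.
Here n = 11, k = 4, so n − k + 1 = 8.
Given d = 3, check d ≤ 8: YES.
Slack = (n − k + 1) − d = 5.
The code is NOT MDS (slack = 5 > 0).
Description: the claimed parameters are [11, 4, 3]_3; such a code would be non-MDS.


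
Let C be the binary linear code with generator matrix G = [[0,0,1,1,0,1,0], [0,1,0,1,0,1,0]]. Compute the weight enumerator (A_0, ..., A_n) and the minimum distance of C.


Weight distribution: A_0 = 1, A_2 = 1, A_3 = 2. Minimum distance d = 2.

Enumerate all 2^2 = 4 messages m ∈ F_2^2.
For each, compute codeword c = mG in F_2^7, then tally its weight.
  m = 00 → c = 0000000, weight = 0.
  m = 10 → c = 0011010, weight = 3.
  m = 01 → c = 0101010, weight = 3.
  m = 11 → c = 0110000, weight = 2.
Tally weights:
  weight 0: 1 codewords.
  weight 2: 1 codewords.
  weight 3: 2 codewords.
Minimum distance d = smallest w > 0 with A_w > 0 = 2.
Sanity: Σ A_w = 4 = 2^2 = 4 ✓.


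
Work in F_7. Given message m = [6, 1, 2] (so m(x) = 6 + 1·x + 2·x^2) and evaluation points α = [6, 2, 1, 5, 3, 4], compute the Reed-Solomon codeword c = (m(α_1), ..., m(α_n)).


c = [0, 2, 2, 5, 6, 0]

Message polynomial: m(x) = 6 + 1·x + 2·x^2 (mod 7).
For each evaluation point α_i, compute m(α_i) mod 7:
  α_1 = 6: Horner steps 2 → 6 → 0, so m(6) = 0.
  α_2 = 2: Horner steps 2 → 5 → 2, so m(2) = 2.
  α_3 = 1: Horner steps 2 → 3 → 2, so m(1) = 2.
  α_4 = 5: Horner steps 2 → 4 → 5, so m(5) = 5.
  α_5 = 3: Horner steps 2 → 0 → 6, so m(3) = 6.
  α_6 = 4: Horner steps 2 → 2 → 0, so m(4) = 0.
Codeword c = [0, 2, 2, 5, 6, 0] ∈ F_7^6.


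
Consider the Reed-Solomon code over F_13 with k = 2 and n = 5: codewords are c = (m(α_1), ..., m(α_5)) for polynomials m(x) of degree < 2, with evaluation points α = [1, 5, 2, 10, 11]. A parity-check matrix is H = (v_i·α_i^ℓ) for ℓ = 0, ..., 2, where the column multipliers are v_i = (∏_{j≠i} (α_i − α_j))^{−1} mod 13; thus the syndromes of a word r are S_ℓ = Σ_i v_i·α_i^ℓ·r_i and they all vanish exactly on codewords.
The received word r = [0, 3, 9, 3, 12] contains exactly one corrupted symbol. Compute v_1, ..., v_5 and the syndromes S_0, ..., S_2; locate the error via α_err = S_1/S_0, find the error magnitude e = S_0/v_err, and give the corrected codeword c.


S = (5, 12, 8), error at position 2, error magnitude e = 6, c = [0, 10, 9, 3, 12].

Step 1: column multipliers v_i = (∏_{j≠i}(α_i − α_j))^{−1} mod 13.
  i = 1 (α = 1): (1−5)(1−2)(1−10)(1−11) = (−4)·(−1)·(−9)·(−10) = 360 ≡ 9, so v_1 = 9^{−1} = 3 (mod 13).
  i = 2 (α = 5): (5−1)(5−2)(5−10)(5−11) = 4·3·(−5)·(−6) = 360 ≡ 9, so v_2 = 9^{−1} = 3 (mod 13).
  i = 3 (α = 2): (2−1)(2−5)(2−10)(2−11) = 1·(−3)·(−8)·(−9) = −216 ≡ 5, so v_3 = 5^{−1} = 8 (mod 13).
  i = 4 (α = 10): (10−1)(10−5)(10−2)(10−11) = 9·5·8·(−1) = −360 ≡ 4, so v_4 = 4^{−1} = 10 (mod 13).
  i = 5 (α = 11): (11−1)(11−5)(11−2)(11−10) = 10·6·9·1 = 540 ≡ 7, so v_5 = 7^{−1} = 2 (mod 13).
  v = [3, 3, 8, 10, 2].
Step 2: syndromes of r = [0, 3, 9, 3, 12] (all sums mod 13).
  S_0 = Σ v_i r_i = 3·0 + 3·3 + 8·9 + 10·3 + 2·12 = 135 ≡ 5.
  S_1 = Σ v_i α_i r_i = 3·1·0 + 3·5·3 + 8·2·9 + 10·10·3 + 2·11·12 = 753 ≡ 12.
  α_i^2 mod 13 = [1, 12, 4, 9, 4].
  S_2 = Σ v_i α_i^2 r_i = 3·1·0 + 3·12·3 + 8·4·9 + 10·9·3 + 2·4·12 = 762 ≡ 8.
  S = (5, 12, 8) ≠ 0, so r is not a codeword (an error is present).
Step 3: locate the error. For a single error e at position i, S_ℓ = v_i·e·α_i^ℓ, so α_err = S_1/S_0.
  S_0^{−1} = 5^{−1} = 8 (mod 13), so α_err = 12·8 = 96 ≡ 5 = α_2. Error position i = 2.
  Consistency check: S_2/S_1 = 8·12 = 96 ≡ 5 = α_err ✓ (single-error assumption holds).
Step 4: error magnitude e = S_0/v_2 = S_0·∏_{j≠2}(α_2 − α_j) = 5·9 = 45 ≡ 6 (mod 13).
Step 5: correct position 2: c_2 = r_2 − e = 3 − 6 ≡ 10 (mod 13). Hence c = [0, 10, 9, 3, 12].
  Check: interpolating c through the α_i gives m(x) = 4 + 9·x (degree < 2) with m(α_i) = c_i for every i, so c is indeed a codeword.


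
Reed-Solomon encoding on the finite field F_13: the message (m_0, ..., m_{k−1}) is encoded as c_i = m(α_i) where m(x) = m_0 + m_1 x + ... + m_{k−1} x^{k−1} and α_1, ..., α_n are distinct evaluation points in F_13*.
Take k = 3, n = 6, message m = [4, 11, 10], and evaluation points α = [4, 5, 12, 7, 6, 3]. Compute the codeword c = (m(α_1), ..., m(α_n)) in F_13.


c = [0, 10, 3, 12, 1, 10]

Message polynomial: m(x) = 4 + 11·x + 10·x^2 (mod 13).
For each evaluation point α_i, compute m(α_i) mod 13:
  α_1 = 4: Horner steps 10 → 12 → 0, so m(4) = 0.
  α_2 = 5: Horner steps 10 → 9 → 10, so m(5) = 10.
  α_3 = 12: Horner steps 10 → 1 → 3, so m(12) = 3.
  α_4 = 7: Horner steps 10 → 3 → 12, so m(7) = 12.
  α_5 = 6: Horner steps 10 → 6 → 1, so m(6) = 1.
  α_6 = 3: Horner steps 10 → 2 → 10, so m(3) = 10.
Codeword c = [0, 10, 3, 12, 1, 10] ∈ F_13^6.


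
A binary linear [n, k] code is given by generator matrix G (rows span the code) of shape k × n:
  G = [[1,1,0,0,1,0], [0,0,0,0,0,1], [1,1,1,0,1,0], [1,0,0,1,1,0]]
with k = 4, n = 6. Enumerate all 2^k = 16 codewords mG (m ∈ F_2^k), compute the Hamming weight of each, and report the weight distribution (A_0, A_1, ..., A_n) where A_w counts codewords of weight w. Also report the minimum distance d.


Weight distribution: A_0 = 1, A_1 = 2, A_2 = 2, A_3 = 4, A_4 = 5, A_5 = 2. Minimum distance d = 1.

Enumerate all 2^4 = 16 messages m ∈ F_2^4.
For each, compute codeword c = mG in F_2^6, then tally its weight.
  m = 0000 → c = 000000, weight = 0.
  m = 1000 → c = 110010, weight = 3.
  m = 0100 → c = 000001, weight = 1.
  m = 1100 → c = 110011, weight = 4.
  m = 0010 → c = 111010, weight = 4.
  m = 1010 → c = 001000, weight = 1.
  m = 0110 → c = 111011, weight = 5.
  m = 1110 → c = 001001, weight = 2.
  m = 0001 → c = 100110, weight = 3.
  m = 1001 → c = 010100, weight = 2.
  m = 0101 → c = 100111, weight = 4.
  m = 1101 → c = 010101, weight = 3.
  m = 0011 → c = 011100, weight = 3.
  m = 1011 → c = 101110, weight = 4.
  m = 0111 → c = 011101, weight = 4.
  m = 1111 → c = 101111, weight = 5.
Tally weights:
  weight 0: 1 codewords.
  weight 1: 2 codewords.
  weight 2: 2 codewords.
  weight 3: 4 codewords.
  weight 4: 5 codewords.
  weight 5: 2 codewords.
Minimum distance d = smallest w > 0 with A_w > 0 = 1.
Sanity: Σ A_w = 16 = 2^4 = 16 ✓.


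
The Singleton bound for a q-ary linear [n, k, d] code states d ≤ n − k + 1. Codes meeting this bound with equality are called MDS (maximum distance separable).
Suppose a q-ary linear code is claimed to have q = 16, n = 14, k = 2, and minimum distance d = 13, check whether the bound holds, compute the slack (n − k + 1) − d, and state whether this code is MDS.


Singleton RHS = n − k + 1 = 13, slack = 0, bound satisfied, MDS.

Singleton bound: d ≤ n − k + 1.
Here n = 14, k = 2, so n − k + 1 = 13.
Given d = 13, check d ≤ 13: YES.
Slack = (n − k + 1) − d = 0.
The code is MDS (slack = 0).
Description: the claimed parameters are [14, 2, 13]_16; such a code would be MDS (meets Singleton bound).


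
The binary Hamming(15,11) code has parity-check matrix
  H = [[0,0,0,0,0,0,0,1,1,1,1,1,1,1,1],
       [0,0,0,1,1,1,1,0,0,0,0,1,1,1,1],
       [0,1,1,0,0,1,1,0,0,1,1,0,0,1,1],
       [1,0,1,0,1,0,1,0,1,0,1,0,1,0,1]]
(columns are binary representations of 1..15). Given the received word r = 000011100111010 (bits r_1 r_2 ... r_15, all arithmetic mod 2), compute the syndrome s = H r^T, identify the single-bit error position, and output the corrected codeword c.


s = (0, 1, 1, 1)^T, error position = 7, corrected codeword c = 000011000111010

Compute s = H r^T mod 2 one row at a time:
  s_1 = 0 + 0 + 1 + 1 + 1 + 0 + 1 + 0 = 4 ≡ 0 (mod 2).
  s_2 = 0 + 1 + 1 + 1 + 1 + 0 + 1 + 0 = 5 ≡ 1 (mod 2).
  s_3 = 0 + 0 + 1 + 1 + 1 + 1 + 1 + 0 = 5 ≡ 1 (mod 2).
  s_4 = 0 + 0 + 1 + 1 + 0 + 1 + 0 + 0 = 3 ≡ 1 (mod 2).
s = (0, 1, 1, 1)^T — this equals column 7 of H (binary 0111), so error is at position 7.
Correct: flip bit 7 of r = 000011100111010 to get c = 000011000111010.


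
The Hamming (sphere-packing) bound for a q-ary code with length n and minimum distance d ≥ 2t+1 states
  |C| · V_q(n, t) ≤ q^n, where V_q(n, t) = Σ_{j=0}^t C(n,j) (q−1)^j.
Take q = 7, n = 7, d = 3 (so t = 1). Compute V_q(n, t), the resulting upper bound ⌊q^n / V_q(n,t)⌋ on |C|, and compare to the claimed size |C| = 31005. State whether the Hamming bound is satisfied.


V_q(n, t) = 43, q^n = 823543, Hamming bound = 19152, |C| = 31005 > bound (violated).

Step 1: Compute V_q(n, t) = Σ_{j=0}^1 C(n, j) (q−1)^j.
  j = 0: C(7,0)·(6)^0 = 1·1 = 1.
  j = 1: C(7,1)·(6)^1 = 7·6 = 42.
  V_q(n, t) = 1 + 42 = 43.
Step 2: q^n = 7^7 = 823543.
Step 3: Hamming bound ⌊q^n / V_q(n,t)⌋ = ⌊823543/43⌋ = 19152.
Step 4: Compare |C| = 31005 to 19152: violated.
The claimed |C| lies above the Hamming bound, so no 7-ary code of length 7 with d ≥ 3 can have 31005 codewords.


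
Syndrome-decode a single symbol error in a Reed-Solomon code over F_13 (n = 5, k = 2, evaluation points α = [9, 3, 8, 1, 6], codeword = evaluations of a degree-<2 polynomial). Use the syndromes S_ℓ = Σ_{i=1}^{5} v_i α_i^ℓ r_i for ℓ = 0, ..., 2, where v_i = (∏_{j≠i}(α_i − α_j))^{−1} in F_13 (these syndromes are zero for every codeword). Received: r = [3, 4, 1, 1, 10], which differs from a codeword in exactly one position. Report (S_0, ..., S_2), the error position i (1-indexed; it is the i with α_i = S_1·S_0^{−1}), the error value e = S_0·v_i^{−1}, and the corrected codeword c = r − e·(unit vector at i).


S = (1, 1, 1), error at position 4, error magnitude e = 1, c = [3, 4, 1, 0, 10].

Step 1: column multipliers v_i = (∏_{j≠i}(α_i − α_j))^{−1} mod 13.
  i = 1 (α = 9): (9−3)(9−8)(9−1)(9−6) = 6·1·8·3 = 144 ≡ 1, so v_1 = 1^{−1} = 1 (mod 13).
  i = 2 (α = 3): (3−9)(3−8)(3−1)(3−6) = (−6)·(−5)·2·(−3) = −180 ≡ 2, so v_2 = 2^{−1} = 7 (mod 13).
  i = 3 (α = 8): (8−9)(8−3)(8−1)(8−6) = (−1)·5·7·2 = −70 ≡ 8, so v_3 = 8^{−1} = 5 (mod 13).
  i = 4 (α = 1): (1−9)(1−3)(1−8)(1−6) = (−8)·(−2)·(−7)·(−5) = 560 ≡ 1, so v_4 = 1^{−1} = 1 (mod 13).
  i = 5 (α = 6): (6−9)(6−3)(6−8)(6−1) = (−3)·3·(−2)·5 = 90 ≡ 12, so v_5 = 12^{−1} = 12 (mod 13).
  v = [1, 7, 5, 1, 12].
Step 2: syndromes of r = [3, 4, 1, 1, 10] (all sums mod 13).
  S_0 = Σ v_i r_i = 1·3 + 7·4 + 5·1 + 1·1 + 12·10 = 157 ≡ 1.
  S_1 = Σ v_i α_i r_i = 1·9·3 + 7·3·4 + 5·8·1 + 1·1·1 + 12·6·10 = 872 ≡ 1.
  α_i^2 mod 13 = [3, 9, 12, 1, 10].
  S_2 = Σ v_i α_i^2 r_i = 1·3·3 + 7·9·4 + 5·12·1 + 1·1·1 + 12·10·10 = 1522 ≡ 1.
  S = (1, 1, 1) ≠ 0, so r is not a codeword (an error is present).
Step 3: locate the error. For a single error e at position i, S_ℓ = v_i·e·α_i^ℓ, so α_err = S_1/S_0.
  S_0^{−1} = 1^{−1} = 1 (mod 13), so α_err = 1·1 = 1 ≡ 1 = α_4. Error position i = 4.
  Consistency check: S_2/S_1 = 1·1 = 1 ≡ 1 = α_err ✓ (single-error assumption holds).
Step 4: error magnitude e = S_0/v_4 = S_0·∏_{j≠4}(α_4 − α_j) = 1·1 = 1 ≡ 1 (mod 13).
Step 5: correct position 4: c_4 = r_4 − e = 1 − 1 ≡ 0 (mod 13). Hence c = [3, 4, 1, 0, 10].
  Check: interpolating c through the α_i gives m(x) = 11 + 2·x (degree < 2) with m(α_i) = c_i for every i, so c is indeed a codeword.


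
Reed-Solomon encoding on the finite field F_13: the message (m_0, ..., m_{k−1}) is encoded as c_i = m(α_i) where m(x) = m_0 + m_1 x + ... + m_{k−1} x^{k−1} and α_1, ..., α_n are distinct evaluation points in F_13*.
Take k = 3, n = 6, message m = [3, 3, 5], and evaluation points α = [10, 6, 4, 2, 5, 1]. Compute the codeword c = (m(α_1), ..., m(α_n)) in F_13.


c = [0, 6, 4, 3, 0, 11]

Message polynomial: m(x) = 3 + 3·x + 5·x^2 (mod 13).
For each evaluation point α_i, compute m(α_i) mod 13:
  α_1 = 10: Horner steps 5 → 1 → 0, so m(10) = 0.
  α_2 = 6: Horner steps 5 → 7 → 6, so m(6) = 6.
  α_3 = 4: Horner steps 5 → 10 → 4, so m(4) = 4.
  α_4 = 2: Horner steps 5 → 0 → 3, so m(2) = 3.
  α_5 = 5: Horner steps 5 → 2 → 0, so m(5) = 0.
  α_6 = 1: Horner steps 5 → 8 → 11, so m(1) = 11.
Codeword c = [0, 6, 4, 3, 0, 11] ∈ F_13^6.


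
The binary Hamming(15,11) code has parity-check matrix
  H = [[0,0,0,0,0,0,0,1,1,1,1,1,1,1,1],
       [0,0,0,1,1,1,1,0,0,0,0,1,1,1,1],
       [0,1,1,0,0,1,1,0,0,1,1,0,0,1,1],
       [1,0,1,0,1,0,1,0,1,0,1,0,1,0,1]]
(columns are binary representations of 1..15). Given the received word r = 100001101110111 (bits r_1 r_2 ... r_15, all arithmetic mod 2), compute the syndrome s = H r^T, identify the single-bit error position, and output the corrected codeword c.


s = (0, 1, 0, 0)^T, error position = 4, corrected codeword c = 100101101110111

Compute s = H r^T mod 2 one row at a time:
  s_1 = 0 + 1 + 1 + 1 + 0 + 1 + 1 + 1 = 6 ≡ 0 (mod 2).
  s_2 = 0 + 0 + 1 + 1 + 0 + 1 + 1 + 1 = 5 ≡ 1 (mod 2).
  s_3 = 0 + 0 + 1 + 1 + 1 + 1 + 1 + 1 = 6 ≡ 0 (mod 2).
  s_4 = 1 + 0 + 0 + 1 + 1 + 1 + 1 + 1 = 6 ≡ 0 (mod 2).
s = (0, 1, 0, 0)^T — this equals column 4 of H (binary 0100), so error is at position 4.
Correct: flip bit 4 of r = 100001101110111 to get c = 100101101110111.


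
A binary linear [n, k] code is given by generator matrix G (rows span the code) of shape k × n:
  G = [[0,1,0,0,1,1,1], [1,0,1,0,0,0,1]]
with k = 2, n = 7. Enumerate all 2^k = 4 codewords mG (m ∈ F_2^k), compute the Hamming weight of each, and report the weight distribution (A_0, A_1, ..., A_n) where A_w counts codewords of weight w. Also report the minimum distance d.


Weight distribution: A_0 = 1, A_3 = 1, A_4 = 1, A_5 = 1. Minimum distance d = 3.

Enumerate all 2^2 = 4 messages m ∈ F_2^2.
For each, compute codeword c = mG in F_2^7, then tally its weight.
  m = 00 → c = 0000000, weight = 0.
  m = 10 → c = 0100111, weight = 4.
  m = 01 → c = 1010001, weight = 3.
  m = 11 → c = 1110110, weight = 5.
Tally weights:
  weight 0: 1 codewords.
  weight 3: 1 codewords.
  weight 4: 1 codewords.
  weight 5: 1 codewords.
Minimum distance d = smallest w > 0 with A_w > 0 = 3.
Sanity: Σ A_w = 4 = 2^2 = 4 ✓.


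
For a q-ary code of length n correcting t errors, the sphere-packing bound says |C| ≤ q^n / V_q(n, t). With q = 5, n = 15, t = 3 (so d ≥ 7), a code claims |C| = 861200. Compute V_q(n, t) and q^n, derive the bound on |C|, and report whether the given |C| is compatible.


V_q(n, t) = 30861, q^n = 30517578125, Hamming bound = 988871, |C| = 861200 ≤ bound (satisfied).

Step 1: Compute V_q(n, t) = Σ_{j=0}^3 C(n, j) (q−1)^j.
  j = 0: C(15,0)·(4)^0 = 1·1 = 1.
  j = 1: C(15,1)·(4)^1 = 15·4 = 60.
  j = 2: C(15,2)·(4)^2 = 105·16 = 1680.
  j = 3: C(15,3)·(4)^3 = 455·64 = 29120.
  V_q(n, t) = 1 + 60 + 1680 + 29120 = 30861.
Step 2: q^n = 5^15 = 30517578125.
Step 3: Hamming bound ⌊q^n / V_q(n,t)⌋ = ⌊30517578125/30861⌋ = 988871.
Step 4: Compare |C| = 861200 to 988871: satisfied.
The claimed |C| lies below the Hamming bound.


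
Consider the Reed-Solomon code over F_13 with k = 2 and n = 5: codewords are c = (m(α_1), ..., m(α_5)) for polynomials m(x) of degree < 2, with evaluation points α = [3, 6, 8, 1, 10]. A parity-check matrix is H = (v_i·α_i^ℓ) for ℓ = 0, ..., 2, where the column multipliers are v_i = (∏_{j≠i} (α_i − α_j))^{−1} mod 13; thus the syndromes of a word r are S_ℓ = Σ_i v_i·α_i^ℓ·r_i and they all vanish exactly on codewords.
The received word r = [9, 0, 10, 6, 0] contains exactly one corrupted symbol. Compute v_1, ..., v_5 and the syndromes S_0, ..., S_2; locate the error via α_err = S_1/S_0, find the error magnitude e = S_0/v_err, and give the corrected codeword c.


S = (2, 12, 7), error at position 2, error magnitude e = 6, c = [9, 7, 10, 6, 0].

Step 1: column multipliers v_i = (∏_{j≠i}(α_i − α_j))^{−1} mod 13.
  i = 1 (α = 3): (3−6)(3−8)(3−1)(3−10) = (−3)·(−5)·2·(−7) = −210 ≡ 11, so v_1 = 11^{−1} = 6 (mod 13).
  i = 2 (α = 6): (6−3)(6−8)(6−1)(6−10) = 3·(−2)·5·(−4) = 120 ≡ 3, so v_2 = 3^{−1} = 9 (mod 13).
  i = 3 (α = 8): (8−3)(8−6)(8−1)(8−10) = 5·2·7·(−2) = −140 ≡ 3, so v_3 = 3^{−1} = 9 (mod 13).
  i = 4 (α = 1): (1−3)(1−6)(1−8)(1−10) = (−2)·(−5)·(−7)·(−9) = 630 ≡ 6, so v_4 = 6^{−1} = 11 (mod 13).
  i = 5 (α = 10): (10−3)(10−6)(10−8)(10−1) = 7·4·2·9 = 504 ≡ 10, so v_5 = 10^{−1} = 4 (mod 13).
  v = [6, 9, 9, 11, 4].
Step 2: syndromes of r = [9, 0, 10, 6, 0] (all sums mod 13).
  S_0 = Σ v_i r_i = 6·9 + 9·0 + 9·10 + 11·6 + 4·0 = 210 ≡ 2.
  S_1 = Σ v_i α_i r_i = 6·3·9 + 9·6·0 + 9·8·10 + 11·1·6 + 4·10·0 = 948 ≡ 12.
  α_i^2 mod 13 = [9, 10, 12, 1, 9].
  S_2 = Σ v_i α_i^2 r_i = 6·9·9 + 9·10·0 + 9·12·10 + 11·1·6 + 4·9·0 = 1632 ≡ 7.
  S = (2, 12, 7) ≠ 0, so r is not a codeword (an error is present).
Step 3: locate the error. For a single error e at position i, S_ℓ = v_i·e·α_i^ℓ, so α_err = S_1/S_0.
  S_0^{−1} = 2^{−1} = 7 (mod 13), so α_err = 12·7 = 84 ≡ 6 = α_2. Error position i = 2.
  Consistency check: S_2/S_1 = 7·12 = 84 ≡ 6 = α_err ✓ (single-error assumption holds).
Step 4: error magnitude e = S_0/v_2 = S_0·∏_{j≠2}(α_2 − α_j) = 2·3 = 6 ≡ 6 (mod 13).
Step 5: correct position 2: c_2 = r_2 − e = 0 − 6 ≡ 7 (mod 13). Hence c = [9, 7, 10, 6, 0].
  Check: interpolating c through the α_i gives m(x) = 11 + 8·x (degree < 2) with m(α_i) = c_i for every i, so c is indeed a codeword.


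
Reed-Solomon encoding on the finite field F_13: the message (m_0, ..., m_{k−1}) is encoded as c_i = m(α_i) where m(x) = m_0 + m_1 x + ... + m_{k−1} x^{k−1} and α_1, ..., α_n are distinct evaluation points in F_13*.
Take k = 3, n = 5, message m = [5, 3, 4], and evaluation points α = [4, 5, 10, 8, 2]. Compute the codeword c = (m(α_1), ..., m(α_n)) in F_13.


c = [3, 3, 6, 12, 1]

Message polynomial: m(x) = 5 + 3·x + 4·x^2 (mod 13).
For each evaluation point α_i, compute m(α_i) mod 13:
  α_1 = 4: Horner steps 4 → 6 → 3, so m(4) = 3.
  α_2 = 5: Horner steps 4 → 10 → 3, so m(5) = 3.
  α_3 = 10: Horner steps 4 → 4 → 6, so m(10) = 6.
  α_4 = 8: Horner steps 4 → 9 → 12, so m(8) = 12.
  α_5 = 2: Horner steps 4 → 11 → 1, so m(2) = 1.
Codeword c = [3, 3, 6, 12, 1] ∈ F_13^5.


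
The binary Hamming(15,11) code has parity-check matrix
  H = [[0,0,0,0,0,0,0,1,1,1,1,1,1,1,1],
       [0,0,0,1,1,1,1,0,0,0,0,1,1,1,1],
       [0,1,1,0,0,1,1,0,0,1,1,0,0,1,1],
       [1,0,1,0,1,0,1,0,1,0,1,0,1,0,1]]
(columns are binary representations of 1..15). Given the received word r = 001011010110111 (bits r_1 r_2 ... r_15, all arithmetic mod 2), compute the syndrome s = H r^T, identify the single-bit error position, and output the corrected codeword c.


s = (0, 1, 0, 1)^T, error position = 5, corrected codeword c = 001001010110111

Compute s = H r^T mod 2 one row at a time:
  s_1 = 1 + 0 + 1 + 1 + 0 + 1 + 1 + 1 = 6 ≡ 0 (mod 2).
  s_2 = 0 + 1 + 1 + 0 + 0 + 1 + 1 + 1 = 5 ≡ 1 (mod 2).
  s_3 = 0 + 1 + 1 + 0 + 1 + 1 + 1 + 1 = 6 ≡ 0 (mod 2).
  s_4 = 0 + 1 + 1 + 0 + 0 + 1 + 1 + 1 = 5 ≡ 1 (mod 2).
s = (0, 1, 0, 1)^T — this equals column 5 of H (binary 0101), so error is at position 5.
Correct: flip bit 5 of r = 001011010110111 to get c = 001001010110111.


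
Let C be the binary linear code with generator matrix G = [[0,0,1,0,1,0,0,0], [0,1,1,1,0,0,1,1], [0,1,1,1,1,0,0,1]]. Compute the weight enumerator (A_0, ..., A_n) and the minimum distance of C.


Weight distribution: A_0 = 1, A_2 = 3, A_3 = 1, A_5 = 3. Minimum distance d = 2.

Enumerate all 2^3 = 8 messages m ∈ F_2^3.
For each, compute codeword c = mG in F_2^8, then tally its weight.
  m = 000 → c = 00000000, weight = 0.
  m = 100 → c = 00101000, weight = 2.
  m = 010 → c = 01110011, weight = 5.
  m = 110 → c = 01011011, weight = 5.
  m = 001 → c = 01111001, weight = 5.
  m = 101 → c = 01010001, weight = 3.
  m = 011 → c = 00001010, weight = 2.
  m = 111 → c = 00100010, weight = 2.
Tally weights:
  weight 0: 1 codewords.
  weight 2: 3 codewords.
  weight 3: 1 codewords.
  weight 5: 3 codewords.
Minimum distance d = smallest w > 0 with A_w > 0 = 2.
Sanity: Σ A_w = 8 = 2^3 = 8 ✓.


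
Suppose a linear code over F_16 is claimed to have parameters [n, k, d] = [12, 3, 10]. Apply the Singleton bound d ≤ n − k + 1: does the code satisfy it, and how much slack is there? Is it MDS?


Singleton RHS = n − k + 1 = 10, slack = 0, bound satisfied, MDS.

Singleton bound: d ≤ n − k + 1.
Here n = 12, k = 3, so n − k + 1 = 10.
Given d = 10, check d ≤ 10: YES.
Slack = (n − k + 1) − d = 0.
The code is MDS (slack = 0).
Description: the claimed parameters are [12, 3, 10]_16; such a code would be MDS (meets Singleton bound).


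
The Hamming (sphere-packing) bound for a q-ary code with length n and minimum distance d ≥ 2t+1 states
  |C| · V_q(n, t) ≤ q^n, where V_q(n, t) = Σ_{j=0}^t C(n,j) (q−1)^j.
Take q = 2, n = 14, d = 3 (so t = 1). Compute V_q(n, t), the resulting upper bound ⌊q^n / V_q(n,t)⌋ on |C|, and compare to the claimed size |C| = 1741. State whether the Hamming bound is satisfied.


V_q(n, t) = 15, q^n = 16384, Hamming bound = 1092, |C| = 1741 > bound (violated).

Step 1: Compute V_q(n, t) = Σ_{j=0}^1 C(n, j) (q−1)^j.
  j = 0: C(14,0)·(1)^0 = 1·1 = 1.
  j = 1: C(14,1)·(1)^1 = 14·1 = 14.
  V_q(n, t) = 1 + 14 = 15.
Step 2: q^n = 2^14 = 16384.
Step 3: Hamming bound ⌊q^n / V_q(n,t)⌋ = ⌊16384/15⌋ = 1092.
Step 4: Compare |C| = 1741 to 1092: violated.
The claimed |C| lies above the Hamming bound, so no 2-ary code of length 14 with d ≥ 3 can have 1741 codewords.


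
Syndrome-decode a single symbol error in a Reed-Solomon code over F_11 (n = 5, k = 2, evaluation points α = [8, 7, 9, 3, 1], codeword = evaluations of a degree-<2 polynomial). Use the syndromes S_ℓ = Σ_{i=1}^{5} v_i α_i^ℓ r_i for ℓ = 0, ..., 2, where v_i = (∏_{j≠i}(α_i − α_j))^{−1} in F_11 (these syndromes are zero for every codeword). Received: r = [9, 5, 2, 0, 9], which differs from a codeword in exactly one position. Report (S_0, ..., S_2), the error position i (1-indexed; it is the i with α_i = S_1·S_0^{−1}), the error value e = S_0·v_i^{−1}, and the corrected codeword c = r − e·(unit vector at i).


S = (6, 6, 6), error at position 5, error magnitude e = 6, c = [9, 5, 2, 0, 3].

Step 1: column multipliers v_i = (∏_{j≠i}(α_i − α_j))^{−1} mod 11.
  i = 1 (α = 8): (8−7)(8−9)(8−3)(8−1) = 1·(−1)·5·7 = −35 ≡ 9, so v_1 = 9^{−1} = 5 (mod 11).
  i = 2 (α = 7): (7−8)(7−9)(7−3)(7−1) = (−1)·(−2)·4·6 = 48 ≡ 4, so v_2 = 4^{−1} = 3 (mod 11).
  i = 3 (α = 9): (9−8)(9−7)(9−3)(9−1) = 1·2·6·8 = 96 ≡ 8, so v_3 = 8^{−1} = 7 (mod 11).
  i = 4 (α = 3): (3−8)(3−7)(3−9)(3−1) = (−5)·(−4)·(−6)·2 = −240 ≡ 2, so v_4 = 2^{−1} = 6 (mod 11).
  i = 5 (α = 1): (1−8)(1−7)(1−9)(1−3) = (−7)·(−6)·(−8)·(−2) = 672 ≡ 1, so v_5 = 1^{−1} = 1 (mod 11).
  v = [5, 3, 7, 6, 1].
Step 2: syndromes of r = [9, 5, 2, 0, 9] (all sums mod 11).
  S_0 = Σ v_i r_i = 5·9 + 3·5 + 7·2 + 6·0 + 1·9 = 83 ≡ 6.
  S_1 = Σ v_i α_i r_i = 5·8·9 + 3·7·5 + 7·9·2 + 6·3·0 + 1·1·9 = 600 ≡ 6.
  α_i^2 mod 11 = [9, 5, 4, 9, 1].
  S_2 = Σ v_i α_i^2 r_i = 5·9·9 + 3·5·5 + 7·4·2 + 6·9·0 + 1·1·9 = 545 ≡ 6.
  S = (6, 6, 6) ≠ 0, so r is not a codeword (an error is present).
Step 3: locate the error. For a single error e at position i, S_ℓ = v_i·e·α_i^ℓ, so α_err = S_1/S_0.
  S_0^{−1} = 6^{−1} = 2 (mod 11), so α_err = 6·2 = 12 ≡ 1 = α_5. Error position i = 5.
  Consistency check: S_2/S_1 = 6·2 = 12 ≡ 1 = α_err ✓ (single-error assumption holds).
Step 4: error magnitude e = S_0/v_5 = S_0·∏_{j≠5}(α_5 − α_j) = 6·1 = 6 ≡ 6 (mod 11).
Step 5: correct position 5: c_5 = r_5 − e = 9 − 6 ≡ 3 (mod 11). Hence c = [9, 5, 2, 0, 3].
  Check: interpolating c through the α_i gives m(x) = 10 + 4·x (degree < 2) with m(α_i) = c_i for every i, so c is indeed a codeword.


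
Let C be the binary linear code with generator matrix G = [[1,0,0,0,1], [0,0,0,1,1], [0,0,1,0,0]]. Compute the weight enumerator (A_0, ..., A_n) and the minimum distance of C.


Weight distribution: A_0 = 1, A_1 = 1, A_2 = 3, A_3 = 3. Minimum distance d = 1.

Enumerate all 2^3 = 8 messages m ∈ F_2^3.
For each, compute codeword c = mG in F_2^5, then tally its weight.
  m = 000 → c = 00000, weight = 0.
  m = 100 → c = 10001, weight = 2.
  m = 010 → c = 00011, weight = 2.
  m = 110 → c = 10010, weight = 2.
  m = 001 → c = 00100, weight = 1.
  m = 101 → c = 10101, weight = 3.
  m = 011 → c = 00111, weight = 3.
  m = 111 → c = 10110, weight = 3.
Tally weights:
  weight 0: 1 codewords.
  weight 1: 1 codewords.
  weight 2: 3 codewords.
  weight 3: 3 codewords.
Minimum distance d = smallest w > 0 with A_w > 0 = 1.
Sanity: Σ A_w = 8 = 2^3 = 8 ✓.


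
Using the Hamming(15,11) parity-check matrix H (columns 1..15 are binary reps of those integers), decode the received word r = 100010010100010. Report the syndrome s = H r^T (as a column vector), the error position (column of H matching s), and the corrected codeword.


s = (1, 0, 0, 0)^T, error position = 8, corrected codeword c = 100010000100010

Compute s = H r^T mod 2 one row at a time:
  s_1 = 1 + 0 + 1 + 0 + 0 + 0 + 1 + 0 = 3 ≡ 1 (mod 2).
  s_2 = 0 + 1 + 0 + 0 + 0 + 0 + 1 + 0 = 2 ≡ 0 (mod 2).
  s_3 = 0 + 0 + 0 + 0 + 1 + 0 + 1 + 0 = 2 ≡ 0 (mod 2).
  s_4 = 1 + 0 + 1 + 0 + 0 + 0 + 0 + 0 = 2 ≡ 0 (mod 2).
s = (1, 0, 0, 0)^T — this equals column 8 of H (binary 1000), so error is at position 8.
Correct: flip bit 8 of r = 100010010100010 to get c = 100010000100010.


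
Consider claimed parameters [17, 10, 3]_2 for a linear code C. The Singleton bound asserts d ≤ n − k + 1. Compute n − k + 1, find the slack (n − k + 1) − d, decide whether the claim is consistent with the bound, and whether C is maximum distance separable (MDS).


Singleton RHS = n − k + 1 = 8, slack = 5, bound satisfied, not MDS.

Singleton bound: d ≤ n − k + 1.
Here n = 17, k = 10, so n − k + 1 = 8.
Given d = 3, check d ≤ 8: YES.
Slack = (n − k + 1) − d = 5.
The code is NOT MDS (slack = 5 > 0).
Description: the claimed parameters are [17, 10, 3]_2; such a code would be non-MDS.


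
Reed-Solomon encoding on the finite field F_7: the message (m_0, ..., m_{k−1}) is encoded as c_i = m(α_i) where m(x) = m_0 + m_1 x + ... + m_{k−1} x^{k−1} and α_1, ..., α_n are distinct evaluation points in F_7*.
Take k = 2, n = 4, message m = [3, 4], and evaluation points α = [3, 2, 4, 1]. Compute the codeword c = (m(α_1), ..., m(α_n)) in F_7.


c = [1, 4, 5, 0]

Message polynomial: m(x) = 3 + 4·x (mod 7).
For each evaluation point α_i, compute m(α_i) mod 7:
  α_1 = 3: Horner steps 4 → 1, so m(3) = 1.
  α_2 = 2: Horner steps 4 → 4, so m(2) = 4.
  α_3 = 4: Horner steps 4 → 5, so m(4) = 5.
  α_4 = 1: Horner steps 4 → 0, so m(1) = 0.
Codeword c = [1, 4, 5, 0] ∈ F_7^4.


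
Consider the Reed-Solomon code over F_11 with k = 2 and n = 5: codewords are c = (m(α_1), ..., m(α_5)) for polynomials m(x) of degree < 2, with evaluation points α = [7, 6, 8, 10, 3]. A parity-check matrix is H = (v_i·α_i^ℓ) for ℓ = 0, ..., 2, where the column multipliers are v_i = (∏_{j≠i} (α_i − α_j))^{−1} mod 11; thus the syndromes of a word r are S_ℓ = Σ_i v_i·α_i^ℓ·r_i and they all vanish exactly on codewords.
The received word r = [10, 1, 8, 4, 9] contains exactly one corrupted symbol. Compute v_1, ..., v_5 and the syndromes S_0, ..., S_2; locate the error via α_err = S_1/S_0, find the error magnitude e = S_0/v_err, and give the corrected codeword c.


S = (1, 3, 9), error at position 5, error magnitude e = 2, c = [10, 1, 8, 4, 7].

Step 1: column multipliers v_i = (∏_{j≠i}(α_i − α_j))^{−1} mod 11.
  i = 1 (α = 7): (7−6)(7−8)(7−10)(7−3) = 1·(−1)·(−3)·4 = 12 ≡ 1, so v_1 = 1^{−1} = 1 (mod 11).
  i = 2 (α = 6): (6−7)(6−8)(6−10)(6−3) = (−1)·(−2)·(−4)·3 = −24 ≡ 9, so v_2 = 9^{−1} = 5 (mod 11).
  i = 3 (α = 8): (8−7)(8−6)(8−10)(8−3) = 1·2·(−2)·5 = −20 ≡ 2, so v_3 = 2^{−1} = 6 (mod 11).
  i = 4 (α = 10): (10−7)(10−6)(10−8)(10−3) = 3·4·2·7 = 168 ≡ 3, so v_4 = 3^{−1} = 4 (mod 11).
  i = 5 (α = 3): (3−7)(3−6)(3−8)(3−10) = (−4)·(−3)·(−5)·(−7) = 420 ≡ 2, so v_5 = 2^{−1} = 6 (mod 11).
  v = [1, 5, 6, 4, 6].
Step 2: syndromes of r = [10, 1, 8, 4, 9] (all sums mod 11).
  S_0 = Σ v_i r_i = 1·10 + 5·1 + 6·8 + 4·4 + 6·9 = 133 ≡ 1.
  S_1 = Σ v_i α_i r_i = 1·7·10 + 5·6·1 + 6·8·8 + 4·10·4 + 6·3·9 = 806 ≡ 3.
  α_i^2 mod 11 = [5, 3, 9, 1, 9].
  S_2 = Σ v_i α_i^2 r_i = 1·5·10 + 5·3·1 + 6·9·8 + 4·1·4 + 6·9·9 = 999 ≡ 9.
  S = (1, 3, 9) ≠ 0, so r is not a codeword (an error is present).
Step 3: locate the error. For a single error e at position i, S_ℓ = v_i·e·α_i^ℓ, so α_err = S_1/S_0.
  S_0^{−1} = 1^{−1} = 1 (mod 11), so α_err = 3·1 = 3 ≡ 3 = α_5. Error position i = 5.
  Consistency check: S_2/S_1 = 9·4 = 36 ≡ 3 = α_err ✓ (single-error assumption holds).
Step 4: error magnitude e = S_0/v_5 = S_0·∏_{j≠5}(α_5 − α_j) = 1·2 = 2 ≡ 2 (mod 11).
Step 5: correct position 5: c_5 = r_5 − e = 9 − 2 ≡ 7 (mod 11). Hence c = [10, 1, 8, 4, 7].
  Check: interpolating c through the α_i gives m(x) = 2 + 9·x (degree < 2) with m(α_i) = c_i for every i, so c is indeed a codeword.
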